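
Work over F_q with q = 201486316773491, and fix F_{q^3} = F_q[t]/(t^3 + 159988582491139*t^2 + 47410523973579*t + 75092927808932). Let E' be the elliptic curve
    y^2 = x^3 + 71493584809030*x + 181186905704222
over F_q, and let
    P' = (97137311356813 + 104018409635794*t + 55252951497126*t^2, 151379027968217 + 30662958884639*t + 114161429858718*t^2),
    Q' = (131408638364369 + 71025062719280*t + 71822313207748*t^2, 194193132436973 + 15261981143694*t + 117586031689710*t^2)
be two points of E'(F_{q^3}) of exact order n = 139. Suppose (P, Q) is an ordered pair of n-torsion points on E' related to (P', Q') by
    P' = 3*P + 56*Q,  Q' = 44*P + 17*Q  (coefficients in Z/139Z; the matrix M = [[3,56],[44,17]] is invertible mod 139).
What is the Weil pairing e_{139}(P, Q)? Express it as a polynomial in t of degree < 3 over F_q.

195121031963640 + 155728096527388*t + 168680091428396*t^2

Since e_{139}(P,P)=e_{139}(Q,Q)=1 and e_{139}(Q,P)=e_{139}(P,Q)^{-1}, expanding e_{139}(3*P + 56*Q,44*P + 17*Q) leaves e(P,Q)^det(M).
det(M) mod 139 = 89; its inverse in (Z/139)^* is 25 (check: 89*25 mod 139 = 1).
n = 139 = (10001011)_2 (8 bits, wt 4); accumulate f_{139,P'}(Q'+S)/f_{139,P'}(S) along the 7-step ladder.
f_P(D_Q)/f_Q(D_P) = 180947515751432 + 165896663644174*t + 113655022271740*t^2.
(180947515751432 + 165896663644174*t + 113655022271740*t^2)^{25} mod (201486316773491,f) = 195121031963640 + 155728096527388*t + 168680091428396*t^2.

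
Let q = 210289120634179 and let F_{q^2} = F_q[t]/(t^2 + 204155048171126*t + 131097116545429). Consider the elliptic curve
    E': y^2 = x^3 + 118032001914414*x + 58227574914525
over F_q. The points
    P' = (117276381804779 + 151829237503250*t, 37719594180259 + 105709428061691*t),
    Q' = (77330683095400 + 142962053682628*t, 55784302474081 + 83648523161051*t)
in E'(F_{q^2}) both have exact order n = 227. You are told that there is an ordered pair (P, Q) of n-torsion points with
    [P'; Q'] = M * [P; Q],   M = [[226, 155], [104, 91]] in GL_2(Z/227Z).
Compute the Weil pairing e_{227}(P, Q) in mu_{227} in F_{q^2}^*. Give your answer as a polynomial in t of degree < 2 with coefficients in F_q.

43666319458382 + 83740002909324*t

e_{227} is bilinear + alternating on E[227], so e_{227}(226*P + 155*Q, 104*P + 91*Q) = e_{227}(P,Q)^(226*91-155*104).
det(M) mod 227 = 133; its inverse in (Z/227)^* is 99 (check: 133*99 mod 227 = 1).
n = 227 = (11100011)_2 (8 bits, wt 5); accumulate f_{227,P'}(Q'+S)/f_{227,P'}(S) along the 7-step ladder.
e_{227}(P',Q') = 210064559231375 + 22488533051405*t.
Thus e_{227}(P,Q) = 43666319458382 + 83740002909324*t.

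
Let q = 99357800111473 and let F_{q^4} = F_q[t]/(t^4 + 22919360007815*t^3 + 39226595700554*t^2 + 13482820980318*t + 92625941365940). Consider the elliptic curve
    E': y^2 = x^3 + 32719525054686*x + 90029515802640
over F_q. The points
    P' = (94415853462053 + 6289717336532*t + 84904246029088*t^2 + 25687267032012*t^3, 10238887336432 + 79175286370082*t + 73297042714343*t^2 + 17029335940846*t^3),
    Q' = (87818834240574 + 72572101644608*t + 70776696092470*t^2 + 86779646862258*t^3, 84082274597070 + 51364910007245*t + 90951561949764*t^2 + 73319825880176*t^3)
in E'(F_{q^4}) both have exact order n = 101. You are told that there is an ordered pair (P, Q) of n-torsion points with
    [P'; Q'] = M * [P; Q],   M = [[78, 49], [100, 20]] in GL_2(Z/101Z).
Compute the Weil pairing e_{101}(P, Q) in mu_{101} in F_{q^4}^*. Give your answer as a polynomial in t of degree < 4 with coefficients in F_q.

35544833312427 + 93300887251462*t + 51507318779214*t^2 + 98641734783998*t^3

e_{101}(aP+bQ,cP+dQ) = e_{101}(P,Q)^(ad-bc); with (a,b,c,d)=(78,49,100,20) this gives the det-101 law.
Hence e(P,Q) = e(P',Q')^{72} where 72 = 94^{-1} mod 101.
7-bit Miller (1100101) on E'/F_{99357800111473} with a'=32719525054686, b'=90029515802640: accumulate tangent/chord ratios at Q'+S and P'+S'.
e_{101}(P',Q') = 34555725496019 + 37421234258870*t + 89366202714045*t^2 + 11400462458517*t^3.
Raise to 72: e(P,Q) = 35544833312427 + 93300887251462*t + 51507318779214*t^2 + 98641734783998*t^3 in mu_{101}.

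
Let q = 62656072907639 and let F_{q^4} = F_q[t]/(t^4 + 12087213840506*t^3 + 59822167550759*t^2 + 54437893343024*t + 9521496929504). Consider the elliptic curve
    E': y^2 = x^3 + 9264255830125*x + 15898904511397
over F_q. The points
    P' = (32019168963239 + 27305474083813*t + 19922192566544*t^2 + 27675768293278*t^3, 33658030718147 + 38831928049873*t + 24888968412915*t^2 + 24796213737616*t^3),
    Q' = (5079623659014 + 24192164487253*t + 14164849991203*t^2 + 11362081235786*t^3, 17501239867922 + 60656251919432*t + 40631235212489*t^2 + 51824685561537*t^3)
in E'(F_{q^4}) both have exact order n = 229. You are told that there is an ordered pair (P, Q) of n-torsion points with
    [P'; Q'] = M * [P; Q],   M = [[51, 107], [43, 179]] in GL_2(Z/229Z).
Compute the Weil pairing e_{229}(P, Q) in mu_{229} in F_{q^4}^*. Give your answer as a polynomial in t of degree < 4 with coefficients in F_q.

53578822749468 + 6795308030057*t + 41744469045959*t^2 + 60845086416756*t^3

e_{229} is bilinear + alternating on E[229], so e_{229}(51*P + 107*Q, 43*P + 179*Q) = e_{229}(P,Q)^(51*179-107*43).
Inverting 177 mod 229: 22. Thus e_{229}(P,Q) = e(P',Q')^{22}.
8-bit Miller (11100101) on E'/F_{62656072907639} with a'=9264255830125, b'=15898904511397: accumulate tangent/chord ratios at Q'+S and P'+S'.
The quotient is 44117505105202 + 59186756908702*t + 48840158272930*t^2 + 55675574629379*t^3.
Finally e_{229}(P,Q) = 53578822749468 + 6795308030057*t + 41744469045959*t^2 + 60845086416756*t^3.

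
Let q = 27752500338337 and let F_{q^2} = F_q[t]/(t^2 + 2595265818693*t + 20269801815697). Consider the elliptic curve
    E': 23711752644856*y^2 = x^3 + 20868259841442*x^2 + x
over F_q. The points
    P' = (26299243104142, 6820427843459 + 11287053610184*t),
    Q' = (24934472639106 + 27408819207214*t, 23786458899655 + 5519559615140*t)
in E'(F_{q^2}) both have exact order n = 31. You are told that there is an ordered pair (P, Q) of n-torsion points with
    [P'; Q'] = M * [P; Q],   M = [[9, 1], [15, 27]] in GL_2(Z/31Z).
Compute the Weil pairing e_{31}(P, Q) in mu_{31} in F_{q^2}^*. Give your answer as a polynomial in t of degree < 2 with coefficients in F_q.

21970372359252 + 23561812159209*t

Since e_{31}(P,P)=e_{31}(Q,Q)=1 and e_{31}(Q,P)=e_{31}(P,Q)^{-1}, expanding e_{31}(9*P + 1*Q,15*P + 27*Q) leaves e(P,Q)^det(M).
9*27 - 1*15 = 228; reduced mod 31: det = 11, inverse 17.
Set x_W=7483673701547*u+8201764739141, y_W=7483673701547*v; then E': y_W^2=x_W^3+18436918751757*x_W+287978868900.
Double-and-add over 11111: 5-1 doublings, 5-1 additions; each step l_{T,T}/v_{2T} or l_{T,P'}/v at Q'+S for random S.
f_P(D_Q)/f_Q(D_P) = 3378634363809 + 18463679606757*t.
Finally e_{31}(P,Q) = 21970372359252 + 23561812159209*t.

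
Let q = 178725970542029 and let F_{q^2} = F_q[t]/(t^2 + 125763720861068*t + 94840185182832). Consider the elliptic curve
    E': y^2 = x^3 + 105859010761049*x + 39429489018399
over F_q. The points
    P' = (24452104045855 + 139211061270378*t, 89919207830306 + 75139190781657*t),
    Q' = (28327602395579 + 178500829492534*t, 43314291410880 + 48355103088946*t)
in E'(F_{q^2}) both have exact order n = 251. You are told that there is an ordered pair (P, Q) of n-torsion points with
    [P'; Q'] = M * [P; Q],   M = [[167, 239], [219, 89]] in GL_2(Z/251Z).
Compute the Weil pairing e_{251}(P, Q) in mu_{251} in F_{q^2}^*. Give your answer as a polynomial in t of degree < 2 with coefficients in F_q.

Alternating bilinearity on E[251] (values in mu_{251} in F_{178725970542029^2}) gives e(P',Q') = e(P,Q)^det(M).
det(M) mod 251 = 172; its inverse in (Z/251)^* is 54 (check: 172*54 mod 251 = 1).
Miller loop for e_{251} over F_{178725970542029^2}: bits of 251 = 11111011; 7 double steps + 6 add steps, l/v at each.
Result: e(P',Q') = 163948123850110 + 172345726110208*t.
Hence e(P,Q) = 157110822797449 + 92202393521819*t in F_{178725970542029^2}^*.

157110822797449 + 92202393521819*t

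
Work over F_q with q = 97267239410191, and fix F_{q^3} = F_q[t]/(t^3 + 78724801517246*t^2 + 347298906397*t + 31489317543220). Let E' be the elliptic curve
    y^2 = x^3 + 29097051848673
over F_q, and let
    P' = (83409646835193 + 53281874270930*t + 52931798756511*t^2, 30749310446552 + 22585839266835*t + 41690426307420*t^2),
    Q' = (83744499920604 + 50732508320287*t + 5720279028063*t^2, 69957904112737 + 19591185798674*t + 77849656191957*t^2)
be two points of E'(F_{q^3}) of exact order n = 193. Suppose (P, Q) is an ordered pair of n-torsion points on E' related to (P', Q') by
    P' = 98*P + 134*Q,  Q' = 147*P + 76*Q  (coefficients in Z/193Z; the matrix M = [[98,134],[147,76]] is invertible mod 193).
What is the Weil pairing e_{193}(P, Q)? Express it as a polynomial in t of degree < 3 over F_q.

68608664970314 + 4300536532235*t + 13967245716667*t^2

The 193-Weil pairing on E[193] over F_{97267239410191} is alternating-bilinear: e_{193}(P',Q') = e_{193}(P,Q)^det(M).
98*76 - 134*147 = -12250; reduced mod 193: det = 102, inverse 123.
Build f_{193,P'} and f_{193,Q'} via the 8-bit ladder of 193=11000001_2; evaluate at shifted divisors; quotient in F_{97267239410191^3}.
Miller gives e_{193}(P',Q') = 78663707447696 + 22843073877155*t + 81861366670605*t^2 in F_{97267239410191^3}.
Hence e(P,Q) = 68608664970314 + 4300536532235*t + 13967245716667*t^2 in F_{97267239410191^3}^*.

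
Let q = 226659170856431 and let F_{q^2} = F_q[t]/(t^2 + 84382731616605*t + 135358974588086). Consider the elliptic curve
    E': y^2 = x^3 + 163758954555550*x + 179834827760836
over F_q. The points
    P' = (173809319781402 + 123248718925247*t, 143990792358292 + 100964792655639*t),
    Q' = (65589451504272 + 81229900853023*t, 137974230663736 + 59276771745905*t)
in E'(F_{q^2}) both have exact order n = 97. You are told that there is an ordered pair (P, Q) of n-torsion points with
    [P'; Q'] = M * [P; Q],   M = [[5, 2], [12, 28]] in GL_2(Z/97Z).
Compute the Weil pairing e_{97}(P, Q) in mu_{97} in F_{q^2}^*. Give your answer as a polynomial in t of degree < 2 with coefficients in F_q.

The 97-Weil pairing on E[97] over F_{226659170856431} is alternating-bilinear: e_{97}(P',Q') = e_{97}(P,Q)^det(M).
5*28 - 2*12 = 116; reduced mod 97: det = 19, inverse 46.
n = 97 = (1100001)_2 (7 bits, wt 3); accumulate f_{97,P'}(Q'+S)/f_{97,P'}(S) along the 6-step ladder.
The quotient is 161903801470358 + 91511149731916*t.
Thus e_{97}(P,Q) = 24000877624177 + 155780400092336*t.

24000877624177 + 155780400092336*t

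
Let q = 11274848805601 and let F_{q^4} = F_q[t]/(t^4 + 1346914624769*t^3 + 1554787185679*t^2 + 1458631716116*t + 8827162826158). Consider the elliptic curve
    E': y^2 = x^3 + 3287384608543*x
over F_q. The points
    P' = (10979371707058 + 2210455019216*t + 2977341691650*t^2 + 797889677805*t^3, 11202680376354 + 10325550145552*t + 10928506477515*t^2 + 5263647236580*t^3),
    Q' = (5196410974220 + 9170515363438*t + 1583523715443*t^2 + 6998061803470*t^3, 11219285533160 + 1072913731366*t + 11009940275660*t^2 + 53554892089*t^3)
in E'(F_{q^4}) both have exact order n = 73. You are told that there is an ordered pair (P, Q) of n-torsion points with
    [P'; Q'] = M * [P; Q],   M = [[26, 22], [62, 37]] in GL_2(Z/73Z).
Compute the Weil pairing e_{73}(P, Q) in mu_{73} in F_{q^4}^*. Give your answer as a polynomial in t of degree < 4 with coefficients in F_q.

7895149321885 + 9594483634963*t + 11184297095803*t^2 + 10584890584581*t^3

The 73-Weil pairing on E[73] over F_{11274848805601} is alternating-bilinear: e_{73}(P',Q') = e_{73}(P,Q)^det(M).
26*37 - 22*62 = -402; reduced mod 73: det = 36, inverse 71.
7-bit Miller (1001001) on E'/F_{11274848805601} with a'=3287384608543, b'=0: accumulate tangent/chord ratios at Q'+S and P'+S'.
Result: e(P',Q') = 3923239790491 + 9715899004284*t + 10271594813890*t^2 + 10090399555981*t^3.
Hence e(P,Q) = 7895149321885 + 9594483634963*t + 11184297095803*t^2 + 10584890584581*t^3 in F_{11274848805601^4}^*.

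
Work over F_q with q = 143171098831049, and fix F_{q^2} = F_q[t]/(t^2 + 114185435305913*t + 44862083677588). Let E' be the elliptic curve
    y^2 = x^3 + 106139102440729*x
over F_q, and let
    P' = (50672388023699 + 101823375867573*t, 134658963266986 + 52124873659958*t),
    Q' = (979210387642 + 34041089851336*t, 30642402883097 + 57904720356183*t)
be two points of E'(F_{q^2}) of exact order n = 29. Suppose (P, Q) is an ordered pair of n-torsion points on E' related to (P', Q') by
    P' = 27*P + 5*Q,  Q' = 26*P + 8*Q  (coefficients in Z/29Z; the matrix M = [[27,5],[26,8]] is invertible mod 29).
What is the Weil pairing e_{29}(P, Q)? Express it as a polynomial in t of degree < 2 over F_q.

38219002853880 + 86808133557401*t

e_{29} is bilinear + alternating on E[29], so e_{29}(27*P + 5*Q, 26*P + 8*Q) = e_{29}(P,Q)^(27*8-5*26).
27*8 - 5*26 = 86; reduced mod 29: det = 28, inverse 28.
Miller loop for e_{29} over F_{143171098831049^2}: bits of 29 = 11101; 4 double steps + 3 add steps, l/v at each.
The quotient is 48317219945730 + 56362965273648*t.
e_{29}(P,Q) = (48317219945730 + 56362965273648*t)^{28} = 38219002853880 + 86808133557401*t.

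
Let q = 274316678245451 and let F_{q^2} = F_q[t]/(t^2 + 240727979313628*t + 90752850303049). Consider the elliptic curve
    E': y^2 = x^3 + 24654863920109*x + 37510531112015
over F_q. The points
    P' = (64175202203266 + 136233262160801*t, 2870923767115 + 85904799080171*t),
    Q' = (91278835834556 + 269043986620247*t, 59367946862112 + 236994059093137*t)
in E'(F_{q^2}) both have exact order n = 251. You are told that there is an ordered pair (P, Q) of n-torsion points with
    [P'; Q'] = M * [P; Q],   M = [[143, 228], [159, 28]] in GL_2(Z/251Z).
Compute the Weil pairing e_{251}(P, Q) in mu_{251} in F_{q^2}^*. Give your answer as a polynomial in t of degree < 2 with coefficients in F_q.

Under M = [[143,228],[159,28]] in GL_2(Z/251), e_{251}(P',Q') = e_{251}(P,Q)^(143*28-228*159 mod 251).
Hence e(P,Q) = e(P',Q')^{23} where 23 = 131^{-1} mod 251.
Build f_{251,P'} and f_{251,Q'} via the 8-bit ladder of 251=11111011_2; evaluate at shifted divisors; quotient in F_{274316678245451^2}.
f_P(D_Q)/f_Q(D_P) = 241979972462828 + 5412231935289*t.
Thus e_{251}(P,Q) = 128918970529048 + 125319793102962*t.

128918970529048 + 125319793102962*t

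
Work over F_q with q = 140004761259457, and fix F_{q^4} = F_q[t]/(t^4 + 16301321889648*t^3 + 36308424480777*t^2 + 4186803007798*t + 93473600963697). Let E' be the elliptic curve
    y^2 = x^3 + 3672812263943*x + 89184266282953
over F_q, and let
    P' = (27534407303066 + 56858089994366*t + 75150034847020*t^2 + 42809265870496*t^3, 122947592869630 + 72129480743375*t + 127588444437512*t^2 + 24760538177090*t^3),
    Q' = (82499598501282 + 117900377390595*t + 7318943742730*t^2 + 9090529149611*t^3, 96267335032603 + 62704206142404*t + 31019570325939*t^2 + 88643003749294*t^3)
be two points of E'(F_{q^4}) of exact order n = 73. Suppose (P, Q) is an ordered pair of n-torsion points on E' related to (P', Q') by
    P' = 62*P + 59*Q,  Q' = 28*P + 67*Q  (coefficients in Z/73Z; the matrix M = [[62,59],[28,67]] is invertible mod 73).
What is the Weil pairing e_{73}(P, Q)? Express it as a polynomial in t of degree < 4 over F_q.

3678194167240 + 14109424007055*t + 94376617362557*t^2 + 9538385191510*t^3

Alternating bilinearity on E[73] (values in mu_{73} in F_{140004761259457^4}) gives e(P',Q') = e(P,Q)^det(M).
Inverting 20 mod 73: 11. Thus e_{73}(P,Q) = e(P',Q')^{11}.
7-bit Miller (1001001) on E'/F_{140004761259457} with a'=3672812263943, b'=89184266282953: accumulate tangent/chord ratios at Q'+S and P'+S'.
Result: e(P',Q') = 56089753202620 + 133813772994193*t + 69638898509739*t^2 + 3848842174586*t^3.
Hence e(P,Q) = 3678194167240 + 14109424007055*t + 94376617362557*t^2 + 9538385191510*t^3 in F_{140004761259457^4}^*.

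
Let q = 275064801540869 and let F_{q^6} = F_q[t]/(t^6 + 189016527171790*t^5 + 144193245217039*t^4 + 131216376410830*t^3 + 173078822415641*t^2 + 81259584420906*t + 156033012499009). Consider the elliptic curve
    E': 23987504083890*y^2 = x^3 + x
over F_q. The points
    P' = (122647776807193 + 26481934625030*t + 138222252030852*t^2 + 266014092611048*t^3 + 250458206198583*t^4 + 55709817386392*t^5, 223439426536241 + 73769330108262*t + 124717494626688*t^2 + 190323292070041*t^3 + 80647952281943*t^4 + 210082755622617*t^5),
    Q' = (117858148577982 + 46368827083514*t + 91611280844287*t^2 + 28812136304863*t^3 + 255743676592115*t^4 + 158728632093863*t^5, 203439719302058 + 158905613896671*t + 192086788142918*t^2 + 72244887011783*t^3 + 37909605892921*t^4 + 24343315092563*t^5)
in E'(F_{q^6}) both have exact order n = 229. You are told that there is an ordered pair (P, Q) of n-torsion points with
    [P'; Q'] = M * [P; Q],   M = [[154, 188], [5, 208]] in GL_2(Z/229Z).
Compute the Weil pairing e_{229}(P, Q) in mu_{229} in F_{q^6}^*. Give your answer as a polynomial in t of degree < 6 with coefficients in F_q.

164146699607314 + 211828096703592*t + 130098440852394*t^2 + 9000485253883*t^3 + 109353594499747*t^4 + 112233064653113*t^5

e_{229}(aP+bQ,cP+dQ) = e_{229}(P,Q)^(ad-bc); with (a,b,c,d)=(154,188,5,208) this gives the det-229 law.
det M = 154*208 - 188*5 = 31092 = 177 (mod 229); 177^{-1} = 22 (mod 229).
Set x_W=80482897640368*u, y_W=80482897640368*v; then E': y_W^2=x_W^3+131939607201228*x_W.
n = 229 = (11100101)_2 (8 bits, wt 5); accumulate f_{229,P'}(Q'+S)/f_{229,P'}(S) along the 7-step ladder.
f_P(D_Q)/f_Q(D_P) = 249789722291677 + 174190257643685*t + 14051279417672*t^2 + 29225105410195*t^3 + 33754351418408*t^4 + 138522637529711*t^5.
Thus e_{229}(P,Q) = 164146699607314 + 211828096703592*t + 130098440852394*t^2 + 9000485253883*t^3 + 109353594499747*t^4 + 112233064653113*t^5.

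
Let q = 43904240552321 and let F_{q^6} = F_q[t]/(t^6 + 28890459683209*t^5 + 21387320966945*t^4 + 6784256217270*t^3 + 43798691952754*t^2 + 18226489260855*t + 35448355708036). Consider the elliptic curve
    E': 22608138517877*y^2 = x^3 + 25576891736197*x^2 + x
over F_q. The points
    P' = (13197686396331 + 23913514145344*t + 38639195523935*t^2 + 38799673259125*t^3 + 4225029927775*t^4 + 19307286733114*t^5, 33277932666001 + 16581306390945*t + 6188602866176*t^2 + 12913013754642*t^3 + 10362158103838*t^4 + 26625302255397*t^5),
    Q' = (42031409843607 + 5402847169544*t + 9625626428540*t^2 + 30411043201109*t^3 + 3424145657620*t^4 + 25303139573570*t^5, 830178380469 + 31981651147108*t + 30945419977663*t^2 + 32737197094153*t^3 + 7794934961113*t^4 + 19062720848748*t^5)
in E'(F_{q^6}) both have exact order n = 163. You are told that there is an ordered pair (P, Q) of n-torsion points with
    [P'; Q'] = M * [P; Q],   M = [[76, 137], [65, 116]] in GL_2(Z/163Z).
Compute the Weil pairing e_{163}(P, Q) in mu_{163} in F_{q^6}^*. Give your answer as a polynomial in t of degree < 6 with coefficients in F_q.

e_{163}(aP+bQ,cP+dQ) = e_{163}(P,Q)^(ad-bc); with (a,b,c,d)=(76,137,65,116) this gives the det-163 law.
det M = 76*116 - 137*65 = -89 = 74 (mod 163); 74^{-1} = 152 (mod 163).
Undo Montgomery via alpha=15905677433020, beta=186406695603: (a',b')=(2536697659636,42803168737434) over F_{43904240552321}.
Double-and-add over 10100011: 8-1 doublings, 4-1 additions; each step l_{T,T}/v_{2T} or l_{T,P'}/v at Q'+S for random S.
The quotient is 28936277756261 + 28137927420806*t + 24080786299196*t^2 + 39662388339653*t^3 + 20813824847336*t^4 + 36109197025027*t^5.
(28936277756261 + 28137927420806*t + 24080786299196*t^2 + 39662388339653*t^3 + 20813824847336*t^4 + 36109197025027*t^5)^{152} mod (43904240552321,f) = 19782093665937 + 22050676654984*t + 33026335395457*t^2 + 29665231699580*t^3 + 5551503476119*t^4 + 17822965436971*t^5.

19782093665937 + 22050676654984*t + 33026335395457*t^2 + 29665231699580*t^3 + 5551503476119*t^4 + 17822965436971*t^5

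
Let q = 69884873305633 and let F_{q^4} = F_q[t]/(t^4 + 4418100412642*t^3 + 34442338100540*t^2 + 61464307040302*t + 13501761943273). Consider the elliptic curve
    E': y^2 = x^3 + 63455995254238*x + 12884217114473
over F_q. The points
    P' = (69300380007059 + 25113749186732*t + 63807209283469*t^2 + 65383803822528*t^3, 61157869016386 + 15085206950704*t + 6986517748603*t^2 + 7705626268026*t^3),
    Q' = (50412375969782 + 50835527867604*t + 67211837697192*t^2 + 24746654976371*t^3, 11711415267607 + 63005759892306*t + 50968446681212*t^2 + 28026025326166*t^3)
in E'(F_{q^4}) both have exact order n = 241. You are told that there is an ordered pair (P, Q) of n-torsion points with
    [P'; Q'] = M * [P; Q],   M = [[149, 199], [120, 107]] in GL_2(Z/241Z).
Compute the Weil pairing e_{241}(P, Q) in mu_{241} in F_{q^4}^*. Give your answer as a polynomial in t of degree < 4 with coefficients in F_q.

38711296750428 + 31120294976074*t + 26329461133409*t^2 + 25418140234245*t^3

Under M = [[149,199],[120,107]] in GL_2(Z/241), e_{241}(P',Q') = e_{241}(P,Q)^(149*107-199*120 mod 241).
149*107 - 199*120 = -7937; reduced mod 241: det = 16, inverse 226.
Miller loop for e_{241} over F_{69884873305633^4}: bits of 241 = 11110001; 7 double steps + 4 add steps, l/v at each.
Result: e(P',Q') = 13275135710069 + 44788482633804*t + 28241767180690*t^2 + 49964378962703*t^3.
Raise to 226: e(P,Q) = 38711296750428 + 31120294976074*t + 26329461133409*t^2 + 25418140234245*t^3 in mu_{241}.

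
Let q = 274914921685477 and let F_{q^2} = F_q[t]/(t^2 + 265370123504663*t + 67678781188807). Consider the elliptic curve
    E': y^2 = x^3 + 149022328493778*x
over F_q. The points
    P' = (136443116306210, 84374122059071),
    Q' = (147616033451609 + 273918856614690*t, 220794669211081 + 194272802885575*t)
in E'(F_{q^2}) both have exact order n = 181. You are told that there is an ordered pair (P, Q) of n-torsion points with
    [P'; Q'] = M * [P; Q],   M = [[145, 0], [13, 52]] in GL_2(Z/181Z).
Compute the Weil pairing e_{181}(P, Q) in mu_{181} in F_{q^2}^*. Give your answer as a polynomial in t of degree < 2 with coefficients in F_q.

101685197473850 + 269116071301260*t

The 181-Weil pairing on E[181] over F_{274914921685477} is alternating-bilinear: e_{181}(P',Q') = e_{181}(P,Q)^det(M).
det(M) mod 181 = 119; its inverse in (Z/181)^* is 108 (check: 119*108 mod 181 = 1).
Miller loop for e_{181} over F_{274914921685477^2}: bits of 181 = 10110101; 7 double steps + 4 add steps, l/v at each.
f_P(D_Q)/f_Q(D_P) = 28556793039944 + 100961351953850*t.
Raise to 108: e(P,Q) = 101685197473850 + 269116071301260*t in mu_{181}.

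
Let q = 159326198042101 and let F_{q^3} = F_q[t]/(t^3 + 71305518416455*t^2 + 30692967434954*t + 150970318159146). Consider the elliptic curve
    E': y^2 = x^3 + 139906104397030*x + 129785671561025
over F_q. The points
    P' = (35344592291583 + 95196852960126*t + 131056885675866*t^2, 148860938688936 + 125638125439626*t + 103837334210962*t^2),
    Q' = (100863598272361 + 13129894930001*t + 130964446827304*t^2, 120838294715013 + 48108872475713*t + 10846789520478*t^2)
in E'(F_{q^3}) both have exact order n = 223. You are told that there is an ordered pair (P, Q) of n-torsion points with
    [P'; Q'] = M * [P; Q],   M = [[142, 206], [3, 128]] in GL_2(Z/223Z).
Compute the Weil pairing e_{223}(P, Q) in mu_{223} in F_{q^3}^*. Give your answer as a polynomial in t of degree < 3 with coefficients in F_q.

Alternating bilinearity on E[223] (values in mu_{223} in F_{159326198042101^3}) gives e(P',Q') = e(P,Q)^det(M).
Inverting 164 mod 223: 34. Thus e_{223}(P,Q) = e(P',Q')^{34}.
Double-and-add over 11011111: 8-1 doublings, 7-1 additions; each step l_{T,T}/v_{2T} or l_{T,P'}/v at Q'+S for random S.
Miller gives e_{223}(P',Q') = 126832990614950 + 113325375048540*t + 53036253055527*t^2 in F_{159326198042101^3}.
e_{223}(P,Q) = (126832990614950 + 113325375048540*t + 53036253055527*t^2)^{34} = 153720920374344 + 137917333617071*t + 87324823062770*t^2.

153720920374344 + 137917333617071*t + 87324823062770*t^2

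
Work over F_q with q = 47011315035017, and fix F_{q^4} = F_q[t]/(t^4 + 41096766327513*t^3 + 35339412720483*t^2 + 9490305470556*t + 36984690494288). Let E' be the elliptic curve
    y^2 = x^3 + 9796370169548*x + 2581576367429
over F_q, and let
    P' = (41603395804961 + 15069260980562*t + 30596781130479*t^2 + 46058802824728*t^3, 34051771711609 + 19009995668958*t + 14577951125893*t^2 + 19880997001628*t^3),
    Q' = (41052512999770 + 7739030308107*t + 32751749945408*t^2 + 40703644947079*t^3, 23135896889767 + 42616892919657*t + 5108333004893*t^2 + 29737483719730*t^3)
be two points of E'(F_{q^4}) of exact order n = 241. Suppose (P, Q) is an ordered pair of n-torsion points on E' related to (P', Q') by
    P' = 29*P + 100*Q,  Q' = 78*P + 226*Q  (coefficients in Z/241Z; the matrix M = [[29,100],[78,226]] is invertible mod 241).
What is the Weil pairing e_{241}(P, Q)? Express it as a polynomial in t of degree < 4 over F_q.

Since e_{241}(P,P)=e_{241}(Q,Q)=1 and e_{241}(Q,P)=e_{241}(P,Q)^{-1}, expanding e_{241}(29*P + 100*Q,78*P + 226*Q) leaves e(P,Q)^det(M).
Inverting 200 mod 241: 47. Thus e_{241}(P,Q) = e(P',Q')^{47}.
Miller loop for e_{241} over F_{47011315035017^4}: bits of 241 = 11110001; 7 double steps + 4 add steps, l/v at each.
The quotient is 41155434276096 + 14086642838194*t + 28292033597743*t^2 + 41990454309271*t^3.
Thus e_{241}(P,Q) = 46120347437778 + 32067052119786*t + 19750563042897*t^2 + 10643053842946*t^3.

46120347437778 + 32067052119786*t + 19750563042897*t^2 + 10643053842946*t^3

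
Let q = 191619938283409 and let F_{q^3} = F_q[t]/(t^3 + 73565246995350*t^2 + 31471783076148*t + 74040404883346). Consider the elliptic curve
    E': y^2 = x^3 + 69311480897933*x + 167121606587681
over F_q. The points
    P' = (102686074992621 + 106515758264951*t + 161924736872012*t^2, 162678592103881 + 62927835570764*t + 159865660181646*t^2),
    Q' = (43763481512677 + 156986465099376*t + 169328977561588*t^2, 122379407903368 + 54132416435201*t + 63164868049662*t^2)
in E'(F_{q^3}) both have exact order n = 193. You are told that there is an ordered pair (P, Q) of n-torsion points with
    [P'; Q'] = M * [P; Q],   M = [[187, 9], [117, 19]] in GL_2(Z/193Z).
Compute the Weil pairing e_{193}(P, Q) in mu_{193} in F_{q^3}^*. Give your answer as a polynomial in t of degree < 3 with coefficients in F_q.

302363112728 + 165965978329542*t + 64040129021707*t^2

The 193-Weil pairing on E[193] over F_{191619938283409} is alternating-bilinear: e_{193}(P',Q') = e_{193}(P,Q)^det(M).
det M = 187*19 - 9*117 = 2500 = 184 (mod 193); 184^{-1} = 150 (mod 193).
Build f_{193,P'} and f_{193,Q'} via the 8-bit ladder of 193=11000001_2; evaluate at shifted divisors; quotient in F_{191619938283409^3}.
Miller gives e_{193}(P',Q') = 99812252589156 + 179340775576217*t + 108587693936325*t^2 in F_{191619938283409^3}.
Raise to 150: e(P,Q) = 302363112728 + 165965978329542*t + 64040129021707*t^2 in mu_{193}.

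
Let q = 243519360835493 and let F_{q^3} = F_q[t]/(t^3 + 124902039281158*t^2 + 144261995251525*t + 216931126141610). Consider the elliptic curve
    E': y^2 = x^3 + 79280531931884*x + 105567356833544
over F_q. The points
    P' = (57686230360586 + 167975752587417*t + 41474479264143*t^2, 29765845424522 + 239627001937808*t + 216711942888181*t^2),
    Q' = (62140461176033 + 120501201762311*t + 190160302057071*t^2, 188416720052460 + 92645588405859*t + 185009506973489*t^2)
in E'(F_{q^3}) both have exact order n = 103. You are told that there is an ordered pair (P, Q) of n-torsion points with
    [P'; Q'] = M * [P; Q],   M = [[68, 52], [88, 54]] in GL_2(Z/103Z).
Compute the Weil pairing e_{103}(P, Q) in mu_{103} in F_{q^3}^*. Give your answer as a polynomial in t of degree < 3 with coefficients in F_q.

Under M = [[68,52],[88,54]] in GL_2(Z/103), e_{103}(P',Q') = e_{103}(P,Q)^(68*54-52*88 mod 103).
So e_{103}(P,Q) = e_{103}(P',Q')^{9}, since 23*9 = 1 mod 103.
n = 103 = (1100111)_2 (7 bits, wt 5); accumulate f_{103,P'}(Q'+S)/f_{103,P'}(S) along the 6-step ladder.
f_P(D_Q)/f_Q(D_P) = 43874031710057 + 184392151554934*t + 89201475040995*t^2.
Raise to 9: e(P,Q) = 107885277845837 + 48699494721317*t + 141274172760361*t^2 in mu_{103}.

107885277845837 + 48699494721317*t + 141274172760361*t^2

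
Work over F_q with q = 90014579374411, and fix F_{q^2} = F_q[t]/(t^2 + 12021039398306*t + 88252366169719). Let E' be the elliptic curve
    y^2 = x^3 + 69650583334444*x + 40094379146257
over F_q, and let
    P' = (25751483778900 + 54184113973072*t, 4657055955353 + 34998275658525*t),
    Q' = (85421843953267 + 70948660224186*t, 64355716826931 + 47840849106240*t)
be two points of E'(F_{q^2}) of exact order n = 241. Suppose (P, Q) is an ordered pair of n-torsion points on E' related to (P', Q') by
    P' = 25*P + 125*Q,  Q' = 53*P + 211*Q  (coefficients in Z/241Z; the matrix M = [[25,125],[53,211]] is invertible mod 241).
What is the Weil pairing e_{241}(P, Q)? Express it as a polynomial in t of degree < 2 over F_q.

76595747606453 + 81885809695577*t

The 241-Weil pairing on E[241] over F_{90014579374411} is alternating-bilinear: e_{241}(P',Q') = e_{241}(P,Q)^det(M).
det(M) mod 241 = 96; its inverse in (Z/241)^* is 118 (check: 96*118 mod 241 = 1).
Build f_{241,P'} and f_{241,Q'} via the 8-bit ladder of 241=11110001_2; evaluate at shifted divisors; quotient in F_{90014579374411^2}.
e_{241}(P',Q') = 89037787710364 + 42692928782824*t.
e_{241}(P,Q) = (89037787710364 + 42692928782824*t)^{118} = 76595747606453 + 81885809695577*t.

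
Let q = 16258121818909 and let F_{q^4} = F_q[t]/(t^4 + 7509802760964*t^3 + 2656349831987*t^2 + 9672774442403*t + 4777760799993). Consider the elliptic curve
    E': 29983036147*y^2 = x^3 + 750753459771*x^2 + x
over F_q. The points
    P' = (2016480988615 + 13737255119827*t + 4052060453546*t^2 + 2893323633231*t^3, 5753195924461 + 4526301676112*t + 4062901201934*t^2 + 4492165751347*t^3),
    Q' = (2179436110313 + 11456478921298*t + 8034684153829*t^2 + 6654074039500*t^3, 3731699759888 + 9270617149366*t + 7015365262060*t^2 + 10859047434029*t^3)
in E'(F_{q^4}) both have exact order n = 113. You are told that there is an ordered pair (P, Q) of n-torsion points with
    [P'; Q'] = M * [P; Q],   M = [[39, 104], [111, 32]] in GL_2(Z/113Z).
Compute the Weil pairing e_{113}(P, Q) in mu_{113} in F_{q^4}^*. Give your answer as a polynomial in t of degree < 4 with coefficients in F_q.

Alternating bilinearity on E[113] (values in mu_{113} in F_{16258121818909^4}) gives e(P',Q') = e(P,Q)^det(M).
Hence e(P,Q) = e(P',Q')^{26} where 26 = 100^{-1} mod 113.
Montgomery->Weierstrass: x_W = 2302344806572*x+11969028256738, y_W=2302344806572*y on F_{16258121818909}; lands on y^2=x^3+2471878056891*x+13690831574264.
Double-and-add over 1110001: 7-1 doublings, 4-1 additions; each step l_{T,T}/v_{2T} or l_{T,P'}/v at Q'+S for random S.
e_{113}(P',Q') = 2463426707575 + 4359148253507*t + 10386826882661*t^2 + 4844371093999*t^3.
e_{113}(P,Q) = (2463426707575 + 4359148253507*t + 10386826882661*t^2 + 4844371093999*t^3)^{26} = 6789582759581 + 4901744204335*t + 7890610743442*t^2 + 3216486687394*t^3.

6789582759581 + 4901744204335*t + 7890610743442*t^2 + 3216486687394*t^3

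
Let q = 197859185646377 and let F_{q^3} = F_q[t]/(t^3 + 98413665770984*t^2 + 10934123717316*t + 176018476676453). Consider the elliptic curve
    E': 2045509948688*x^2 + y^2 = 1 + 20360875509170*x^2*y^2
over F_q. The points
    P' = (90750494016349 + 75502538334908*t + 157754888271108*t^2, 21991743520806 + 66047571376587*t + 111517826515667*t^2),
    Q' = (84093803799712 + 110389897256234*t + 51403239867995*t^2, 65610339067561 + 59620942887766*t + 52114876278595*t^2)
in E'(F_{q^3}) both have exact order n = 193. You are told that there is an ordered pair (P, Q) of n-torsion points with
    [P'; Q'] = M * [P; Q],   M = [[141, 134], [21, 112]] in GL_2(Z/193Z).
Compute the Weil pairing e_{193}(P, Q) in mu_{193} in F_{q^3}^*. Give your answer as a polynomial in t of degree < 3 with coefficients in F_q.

The 193-Weil pairing on E[193] over F_{197859185646377} is alternating-bilinear: e_{193}(P',Q') = e_{193}(P,Q)^det(M).
Hence e(P,Q) = e(P',Q')^{115} where 115 = 47^{-1} mod 193.
Map (x,y)_Ed via u=(1+y)/(1-y), v=(1+y)/((1-y)x) to Montgomery A=100698381341890,B=153991582591430; then to (a',b')=(148823041056714,97287844328470).
Miller loop for e_{193} over F_{197859185646377^3}: bits of 193 = 11000001; 7 double steps + 2 add steps, l/v at each.
Result: e(P',Q') = 177346109074105 + 182378585718011*t + 12912740930969*t^2.
e_{193}(P,Q) = (177346109074105 + 182378585718011*t + 12912740930969*t^2)^{115} = 79400815250923 + 60328224182212*t + 160229640886641*t^2.

79400815250923 + 60328224182212*t + 160229640886641*t^2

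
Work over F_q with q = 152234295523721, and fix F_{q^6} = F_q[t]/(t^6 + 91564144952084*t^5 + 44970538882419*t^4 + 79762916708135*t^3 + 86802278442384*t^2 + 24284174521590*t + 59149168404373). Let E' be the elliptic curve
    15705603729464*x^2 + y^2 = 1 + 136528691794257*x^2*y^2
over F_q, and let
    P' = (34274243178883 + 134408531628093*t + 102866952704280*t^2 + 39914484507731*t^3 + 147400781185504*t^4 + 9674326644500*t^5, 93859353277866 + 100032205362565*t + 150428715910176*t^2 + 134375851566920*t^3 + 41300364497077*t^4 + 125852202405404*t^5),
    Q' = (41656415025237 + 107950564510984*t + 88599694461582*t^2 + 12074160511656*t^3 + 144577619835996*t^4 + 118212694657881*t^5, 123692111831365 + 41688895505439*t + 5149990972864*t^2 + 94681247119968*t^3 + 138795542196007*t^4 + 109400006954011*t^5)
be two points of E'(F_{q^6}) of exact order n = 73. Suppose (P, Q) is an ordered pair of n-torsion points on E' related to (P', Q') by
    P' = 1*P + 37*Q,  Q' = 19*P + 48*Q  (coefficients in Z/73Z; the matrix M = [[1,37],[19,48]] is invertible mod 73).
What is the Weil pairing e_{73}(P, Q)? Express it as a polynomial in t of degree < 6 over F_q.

26994194601731 + 32174574454294*t + 93715967386830*t^2 + 120250722113947*t^3 + 37698264919417*t^4 + 47528844768507*t^5

Alternating bilinearity on E[73] (values in mu_{73} in F_{152234295523721^6}) gives e(P',Q') = e(P,Q)^det(M).
Hence e(P,Q) = e(P',Q')^{37} where 37 = 2^{-1} mod 73.
Edwards->Montgomery: u=(1+y)/(1-y), v=u/x -> 16351666733033v^2=u^3+u; then x_W=7852801864732u: y^2=x^3+92543687982019*x.
Double-and-add over 1001001: 7-1 doublings, 3-1 additions; each step l_{T,T}/v_{2T} or l_{T,P'}/v at Q'+S for random S.
Miller gives e_{73}(P',Q') = 122750433664544 + 102111934377968*t + 15946698533152*t^2 + 84208360314315*t^3 + 82954476522002*t^4 + 55725358983670*t^5 in F_{152234295523721^6}.
Raise to 37: e(P,Q) = 26994194601731 + 32174574454294*t + 93715967386830*t^2 + 120250722113947*t^3 + 37698264919417*t^4 + 47528844768507*t^5 in mu_{73}.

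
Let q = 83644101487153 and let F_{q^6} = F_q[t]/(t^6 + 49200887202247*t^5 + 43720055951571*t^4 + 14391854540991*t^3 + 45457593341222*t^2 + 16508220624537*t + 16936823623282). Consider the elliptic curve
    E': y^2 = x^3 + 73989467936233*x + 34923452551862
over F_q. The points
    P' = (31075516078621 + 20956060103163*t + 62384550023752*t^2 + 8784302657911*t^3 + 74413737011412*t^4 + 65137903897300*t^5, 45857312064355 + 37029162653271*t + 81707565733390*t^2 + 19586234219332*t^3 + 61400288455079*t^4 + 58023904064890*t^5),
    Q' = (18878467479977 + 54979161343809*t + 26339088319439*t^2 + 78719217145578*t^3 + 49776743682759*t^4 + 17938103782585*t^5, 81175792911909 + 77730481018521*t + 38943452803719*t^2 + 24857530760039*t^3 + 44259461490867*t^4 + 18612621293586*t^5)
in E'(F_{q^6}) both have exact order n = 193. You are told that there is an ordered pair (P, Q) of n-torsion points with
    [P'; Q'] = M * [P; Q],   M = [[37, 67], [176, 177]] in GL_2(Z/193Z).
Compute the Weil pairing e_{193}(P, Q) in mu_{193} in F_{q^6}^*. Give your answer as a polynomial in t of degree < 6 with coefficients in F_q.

35786887252336 + 82859755407107*t + 78722461120679*t^2 + 52626628968037*t^3 + 68540739473248*t^4 + 50808784888764*t^5

Under M = [[37,67],[176,177]] in GL_2(Z/193), e_{193}(P',Q') = e_{193}(P,Q)^(37*177-67*176 mod 193).
det M = 37*177 - 67*176 = -5243 = 161 (mod 193); 161^{-1} = 6 (mod 193).
Miller loop for e_{193} over F_{83644101487153^6}: bits of 193 = 11000001; 7 double steps + 2 add steps, l/v at each.
Result: e(P',Q') = 9488414682466 + 19547291030304*t + 74593901256522*t^2 + 38189820832455*t^3 + 17313205486957*t^4 + 13130127513483*t^5.
Finally e_{193}(P,Q) = 35786887252336 + 82859755407107*t + 78722461120679*t^2 + 52626628968037*t^3 + 68540739473248*t^4 + 50808784888764*t^5.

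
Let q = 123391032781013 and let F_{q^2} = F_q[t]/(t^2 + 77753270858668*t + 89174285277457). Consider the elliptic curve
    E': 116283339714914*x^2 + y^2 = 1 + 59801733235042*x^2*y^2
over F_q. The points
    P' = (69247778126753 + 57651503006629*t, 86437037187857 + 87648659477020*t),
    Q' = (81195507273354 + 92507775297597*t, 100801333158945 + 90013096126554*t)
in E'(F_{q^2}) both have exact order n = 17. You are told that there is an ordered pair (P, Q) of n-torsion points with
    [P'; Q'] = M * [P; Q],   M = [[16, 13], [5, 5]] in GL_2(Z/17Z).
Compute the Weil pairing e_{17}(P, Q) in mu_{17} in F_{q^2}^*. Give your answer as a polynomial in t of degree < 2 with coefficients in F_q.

114162578544403 + 4703007560311*t

e_{17}(aP+bQ,cP+dQ) = e_{17}(P,Q)^(ad-bc); with (a,b,c,d)=(16,13,5,5) this gives the det-17 law.
So e_{17}(P,Q) = e_{17}(P',Q')^{8}, since 15*8 = 1 mod 17.
Edwards->Montgomery: u=(1+y)/(1-y), v=u/x -> 15784262850009v^2=u^3+59289457826676u^2+u; then x_W=14120401619968u+29347512158326: y^2=x^3+43024880763389*x+121596024333181.
n = 17 = (10001)_2 (5 bits, wt 2); accumulate f_{17,P'}(Q'+S)/f_{17,P'}(S) along the 4-step ladder.
e_{17}(P',Q') = 53727332347259 + 71663315714467*t.
e_{17}(P,Q) = (53727332347259 + 71663315714467*t)^{8} = 114162578544403 + 4703007560311*t.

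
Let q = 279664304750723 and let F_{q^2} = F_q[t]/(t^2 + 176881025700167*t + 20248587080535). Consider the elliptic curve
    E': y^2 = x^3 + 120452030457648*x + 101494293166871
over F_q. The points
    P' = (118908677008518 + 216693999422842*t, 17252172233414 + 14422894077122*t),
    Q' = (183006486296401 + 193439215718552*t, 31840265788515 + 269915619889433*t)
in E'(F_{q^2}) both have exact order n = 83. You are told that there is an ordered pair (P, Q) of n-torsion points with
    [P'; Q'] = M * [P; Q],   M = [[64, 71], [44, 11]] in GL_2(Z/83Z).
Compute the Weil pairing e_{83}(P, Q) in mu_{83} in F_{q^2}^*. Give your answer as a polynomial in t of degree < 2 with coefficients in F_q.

79155159678437 + 231369741777508*t

e_{83}(aP+bQ,cP+dQ) = e_{83}(P,Q)^(ad-bc); with (a,b,c,d)=(64,71,44,11) this gives the det-83 law.
Hence e(P,Q) = e(P',Q')^{51} where 51 = 70^{-1} mod 83.
7-bit Miller (1010011) on E'/F_{279664304750723} with a'=120452030457648, b'=101494293166871: accumulate tangent/chord ratios at Q'+S and P'+S'.
Miller gives e_{83}(P',Q') = 206089805555195 + 216450410642877*t in F_{279664304750723^2}.
(206089805555195 + 216450410642877*t)^{51} mod (279664304750723,f) = 79155159678437 + 231369741777508*t.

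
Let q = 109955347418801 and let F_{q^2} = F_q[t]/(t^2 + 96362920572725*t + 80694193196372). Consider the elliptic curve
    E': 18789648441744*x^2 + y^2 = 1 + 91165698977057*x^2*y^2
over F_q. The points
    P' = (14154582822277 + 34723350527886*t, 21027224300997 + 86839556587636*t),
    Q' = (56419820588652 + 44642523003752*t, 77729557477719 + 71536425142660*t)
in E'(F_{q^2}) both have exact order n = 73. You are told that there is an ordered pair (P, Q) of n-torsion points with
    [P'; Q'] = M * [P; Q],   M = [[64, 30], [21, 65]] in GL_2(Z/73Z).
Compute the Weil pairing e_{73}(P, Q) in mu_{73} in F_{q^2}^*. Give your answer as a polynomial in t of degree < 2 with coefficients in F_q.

59831250525338 + 70832395718855*t

e_{73} is bilinear + alternating on E[73], so e_{73}(64*P + 30*Q, 21*P + 65*Q) = e_{73}(P,Q)^(64*65-30*21).
det M = 64*65 - 30*21 = 3530 = 26 (mod 73); 26^{-1} = 59 (mod 73).
Edwards->Montgomery: u=(1+y)/(1-y), v=u/x -> 78467906632957v^2=u^3+u; then x_W=9394824220872u: y^2=x^3+59823028537444*x.
Double-and-add over 1001001: 7-1 doublings, 3-1 additions; each step l_{T,T}/v_{2T} or l_{T,P'}/v at Q'+S for random S.
Miller gives e_{73}(P',Q') = 106500261383284 + 104865889968025*t in F_{109955347418801^2}.
(106500261383284 + 104865889968025*t)^{59} mod (109955347418801,f) = 59831250525338 + 70832395718855*t.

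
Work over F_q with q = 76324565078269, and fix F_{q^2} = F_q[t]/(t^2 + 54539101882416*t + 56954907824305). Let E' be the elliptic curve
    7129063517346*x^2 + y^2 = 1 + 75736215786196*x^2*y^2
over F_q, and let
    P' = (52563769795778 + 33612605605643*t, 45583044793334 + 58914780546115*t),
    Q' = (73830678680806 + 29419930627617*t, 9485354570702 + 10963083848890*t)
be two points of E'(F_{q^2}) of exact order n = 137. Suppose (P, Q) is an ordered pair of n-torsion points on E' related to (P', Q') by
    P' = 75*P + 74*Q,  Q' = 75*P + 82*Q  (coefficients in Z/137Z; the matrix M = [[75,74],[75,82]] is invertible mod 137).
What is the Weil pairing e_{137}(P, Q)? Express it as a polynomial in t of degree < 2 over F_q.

23195983554621 + 60097909207547*t

e_{137} is bilinear + alternating on E[137], so e_{137}(75*P + 74*Q, 75*P + 82*Q) = e_{137}(P,Q)^(75*82-74*75).
So e_{137}(P,Q) = e_{137}(P',Q')^{29}, since 52*29 = 1 mod 137.
Map (x,y)_Ed via u=(1+y)/(1-y), v=(1+y)/((1-y)x) to Montgomery A=58626367034302,B=62938449642890; then to (a',b')=(32130845688400,52515265178000).
Miller loop for e_{137} over F_{76324565078269^2}: bits of 137 = 10001001; 7 double steps + 2 add steps, l/v at each.
e_{137}(P',Q') = 19445500027506 + 27217549585173*t.
Finally e_{137}(P,Q) = 23195983554621 + 60097909207547*t.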